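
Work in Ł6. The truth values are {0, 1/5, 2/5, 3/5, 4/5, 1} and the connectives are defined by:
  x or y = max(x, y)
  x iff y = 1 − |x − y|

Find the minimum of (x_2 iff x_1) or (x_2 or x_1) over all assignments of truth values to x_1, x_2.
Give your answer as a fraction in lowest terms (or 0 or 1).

3/5

Take x_1 = 0, x_2 = 2/5:
x_2 iff x_1 = 2/5 iff 0 = 3/5
x_2 or x_1 = 2/5 or 0 = 2/5
(x_2 iff x_1) or (x_2 or x_1) = 3/5 or 2/5 = 3/5
No assignment yields a value below 3/5, so this is the minimum.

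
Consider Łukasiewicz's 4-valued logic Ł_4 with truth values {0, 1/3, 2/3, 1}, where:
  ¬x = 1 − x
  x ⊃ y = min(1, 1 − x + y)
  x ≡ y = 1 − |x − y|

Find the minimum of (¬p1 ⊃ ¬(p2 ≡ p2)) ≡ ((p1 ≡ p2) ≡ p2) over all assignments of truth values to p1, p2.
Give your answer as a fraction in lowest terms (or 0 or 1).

1/3

Take p1 = 0, p2 = 1/3:
¬p1 = ¬0 = 1
p2 ≡ p2 = 1/3 ≡ 1/3 = 1
¬(p2 ≡ p2) = ¬1 = 0
¬p1 ⊃ ¬(p2 ≡ p2) = 1 ⊃ 0 = 0
p1 ≡ p2 = 0 ≡ 1/3 = 2/3
(p1 ≡ p2) ≡ p2 = 2/3 ≡ 1/3 = 2/3
(¬p1 ⊃ ¬(p2 ≡ p2)) ≡ ((p1 ≡ p2) ≡ p2) = 0 ≡ 2/3 = 1/3
No assignment yields a value below 1/3, so this is the minimum.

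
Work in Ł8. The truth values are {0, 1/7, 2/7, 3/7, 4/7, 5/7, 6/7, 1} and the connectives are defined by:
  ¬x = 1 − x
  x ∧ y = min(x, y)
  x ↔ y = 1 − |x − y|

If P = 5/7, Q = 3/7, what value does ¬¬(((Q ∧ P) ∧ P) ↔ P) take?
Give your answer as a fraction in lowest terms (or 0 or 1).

Q ∧ P = 3/7 ∧ 5/7 = 3/7
(Q ∧ P) ∧ P = 3/7 ∧ 5/7 = 3/7
((Q ∧ P) ∧ P) ↔ P = 3/7 ↔ 5/7 = 5/7
¬(((Q ∧ P) ∧ P) ↔ P) = ¬5/7 = 2/7
¬¬(((Q ∧ P) ∧ P) ↔ P) = ¬2/7 = 5/7

5/7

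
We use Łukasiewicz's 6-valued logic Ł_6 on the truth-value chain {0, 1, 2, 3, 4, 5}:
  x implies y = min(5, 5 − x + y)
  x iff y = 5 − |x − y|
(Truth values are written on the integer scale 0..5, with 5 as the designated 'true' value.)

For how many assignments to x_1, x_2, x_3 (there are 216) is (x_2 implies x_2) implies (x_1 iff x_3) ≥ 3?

144

value 5: 36 assignments (counts)
value 4: 60 assignments (counts)
value 3: 48 assignments (counts)
value 2: 36 assignments
value 1: 24 assignments
value 0: 12 assignments
So 144 of the 216 assignments meet the threshold.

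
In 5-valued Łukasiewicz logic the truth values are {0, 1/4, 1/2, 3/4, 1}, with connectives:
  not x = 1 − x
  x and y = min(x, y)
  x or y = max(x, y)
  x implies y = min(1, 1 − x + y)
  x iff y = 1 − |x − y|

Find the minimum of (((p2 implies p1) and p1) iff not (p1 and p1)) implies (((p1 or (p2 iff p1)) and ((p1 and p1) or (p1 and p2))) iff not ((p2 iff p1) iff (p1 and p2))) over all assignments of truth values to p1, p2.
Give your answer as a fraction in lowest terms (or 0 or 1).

Take p1 = 1/2, p2 = 1:
p2 implies p1 = 1 implies 1/2 = 1/2
(p2 implies p1) and p1 = 1/2 and 1/2 = 1/2
p1 and p1 = 1/2 and 1/2 = 1/2
not (p1 and p1) = not 1/2 = 1/2
((p2 implies p1) and p1) iff not (p1 and p1) = 1/2 iff 1/2 = 1
p2 iff p1 = 1 iff 1/2 = 1/2
p1 or (p2 iff p1) = 1/2 or 1/2 = 1/2
p1 and p1 = 1/2 and 1/2 = 1/2
p1 and p2 = 1/2 and 1 = 1/2
(p1 and p1) or (p1 and p2) = 1/2 or 1/2 = 1/2
(p1 or (p2 iff p1)) and ((p1 and p1) or (p1 and p2)) = 1/2 and 1/2 = 1/2
p2 iff p1 = 1 iff 1/2 = 1/2
p1 and p2 = 1/2 and 1 = 1/2
(p2 iff p1) iff (p1 and p2) = 1/2 iff 1/2 = 1
not ((p2 iff p1) iff (p1 and p2)) = not 1 = 0
((p1 or (p2 iff p1)) and ((p1 and p1) or (p1 and p2))) iff not ((p2 iff p1) iff (p1 and p2)) = 1/2 iff 0 = 1/2
(((p2 implies p1) and p1) iff not (p1 and p1)) implies (((p1 or (p2 iff p1)) and ((p1 and p1) or (p1 and p2))) iff not ((p2 iff p1) iff (p1 and p2))) = 1 implies 1/2 = 1/2
No assignment yields a value below 1/2, so this is the minimum.

1/2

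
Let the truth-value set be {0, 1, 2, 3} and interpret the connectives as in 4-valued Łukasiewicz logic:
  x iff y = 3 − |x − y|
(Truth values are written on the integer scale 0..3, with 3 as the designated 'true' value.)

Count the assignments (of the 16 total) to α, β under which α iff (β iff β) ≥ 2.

8

α = 0, β = 0 ↦ 0  <
α = 0, β = 1 ↦ 0  <
α = 0, β = 2 ↦ 0  <
α = 0, β = 3 ↦ 0  <
α = 1, β = 0 ↦ 1  <
α = 1, β = 1 ↦ 1  <
α = 1, β = 2 ↦ 1  <
α = 1, β = 3 ↦ 1  <
α = 2, β = 0 ↦ 2  ≥
α = 2, β = 1 ↦ 2  ≥
α = 2, β = 2 ↦ 2  ≥
α = 2, β = 3 ↦ 2  ≥
α = 3, β = 0 ↦ 3  ≥
α = 3, β = 1 ↦ 3  ≥
α = 3, β = 2 ↦ 3  ≥
α = 3, β = 3 ↦ 3  ≥
So 8 of the 16 assignments meet the threshold.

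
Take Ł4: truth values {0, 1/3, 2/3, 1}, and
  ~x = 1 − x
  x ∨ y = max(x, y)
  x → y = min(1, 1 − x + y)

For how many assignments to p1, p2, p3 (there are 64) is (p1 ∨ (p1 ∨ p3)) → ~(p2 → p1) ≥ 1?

value 1: 15 assignments (counts)
value 2/3: 12 assignments
value 1/3: 15 assignments
value 0: 22 assignments
So 15 of the 64 assignments meet the threshold.

15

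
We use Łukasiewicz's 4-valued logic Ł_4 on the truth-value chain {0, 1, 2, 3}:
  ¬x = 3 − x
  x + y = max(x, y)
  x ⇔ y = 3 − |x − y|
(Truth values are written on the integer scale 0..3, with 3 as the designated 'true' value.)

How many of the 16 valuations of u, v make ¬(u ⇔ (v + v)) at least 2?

u = 0, v = 0 ↦ 0  <
u = 0, v = 1 ↦ 1  <
u = 0, v = 2 ↦ 2  ≥
u = 0, v = 3 ↦ 3  ≥
u = 1, v = 0 ↦ 1  <
u = 1, v = 1 ↦ 0  <
u = 1, v = 2 ↦ 1  <
u = 1, v = 3 ↦ 2  ≥
u = 2, v = 0 ↦ 2  ≥
u = 2, v = 1 ↦ 1  <
u = 2, v = 2 ↦ 0  <
u = 2, v = 3 ↦ 1  <
u = 3, v = 0 ↦ 3  ≥
u = 3, v = 1 ↦ 2  ≥
u = 3, v = 2 ↦ 1  <
u = 3, v = 3 ↦ 0  <
So 6 of the 16 assignments meet the threshold.

6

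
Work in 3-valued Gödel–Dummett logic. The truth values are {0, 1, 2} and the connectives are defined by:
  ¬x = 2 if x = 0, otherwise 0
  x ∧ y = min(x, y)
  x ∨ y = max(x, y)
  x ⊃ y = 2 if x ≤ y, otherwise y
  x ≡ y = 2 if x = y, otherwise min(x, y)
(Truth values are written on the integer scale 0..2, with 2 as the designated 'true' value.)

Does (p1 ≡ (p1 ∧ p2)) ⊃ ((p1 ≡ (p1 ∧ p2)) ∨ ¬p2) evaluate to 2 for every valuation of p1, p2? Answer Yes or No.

p1 = 0, p2 = 0 ↦ 2
p1 = 0, p2 = 1 ↦ 2
p1 = 0, p2 = 2 ↦ 2
p1 = 1, p2 = 0 ↦ 2
p1 = 1, p2 = 1 ↦ 2
p1 = 1, p2 = 2 ↦ 2
p1 = 2, p2 = 0 ↦ 2
p1 = 2, p2 = 1 ↦ 2
p1 = 2, p2 = 2 ↦ 2
Every assignment gives a value ≥ 2.

Yes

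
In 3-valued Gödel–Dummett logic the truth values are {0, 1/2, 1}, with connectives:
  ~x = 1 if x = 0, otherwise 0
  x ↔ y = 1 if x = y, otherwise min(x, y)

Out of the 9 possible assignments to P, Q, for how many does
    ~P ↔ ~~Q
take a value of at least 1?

P = 0, Q = 0 ↦ 0  <
P = 0, Q = 1/2 ↦ 1  ≥
P = 0, Q = 1 ↦ 1  ≥
P = 1/2, Q = 0 ↦ 1  ≥
P = 1/2, Q = 1/2 ↦ 0  <
P = 1/2, Q = 1 ↦ 0  <
P = 1, Q = 0 ↦ 1  ≥
P = 1, Q = 1/2 ↦ 0  <
P = 1, Q = 1 ↦ 0  <
So 4 of the 9 assignments meet the threshold.

4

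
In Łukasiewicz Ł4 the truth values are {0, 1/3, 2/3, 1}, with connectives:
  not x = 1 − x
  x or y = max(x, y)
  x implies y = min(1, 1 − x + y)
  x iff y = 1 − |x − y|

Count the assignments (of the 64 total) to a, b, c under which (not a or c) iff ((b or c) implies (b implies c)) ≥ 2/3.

value 1: 31 assignments (counts)
value 2/3: 19 assignments (counts)
value 1/3: 11 assignments
value 0: 3 assignments
So 50 of the 64 assignments meet the threshold.

50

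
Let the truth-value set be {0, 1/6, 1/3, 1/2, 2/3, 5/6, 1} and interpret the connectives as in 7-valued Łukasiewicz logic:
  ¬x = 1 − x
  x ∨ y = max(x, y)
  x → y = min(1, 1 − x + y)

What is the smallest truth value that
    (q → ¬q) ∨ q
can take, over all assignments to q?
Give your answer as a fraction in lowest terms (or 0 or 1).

Take q = 2/3:
¬q = ¬2/3 = 1/3
q → ¬q = 2/3 → 1/3 = 2/3
(q → ¬q) ∨ q = 2/3 ∨ 2/3 = 2/3
No assignment yields a value below 2/3, so this is the minimum.

2/3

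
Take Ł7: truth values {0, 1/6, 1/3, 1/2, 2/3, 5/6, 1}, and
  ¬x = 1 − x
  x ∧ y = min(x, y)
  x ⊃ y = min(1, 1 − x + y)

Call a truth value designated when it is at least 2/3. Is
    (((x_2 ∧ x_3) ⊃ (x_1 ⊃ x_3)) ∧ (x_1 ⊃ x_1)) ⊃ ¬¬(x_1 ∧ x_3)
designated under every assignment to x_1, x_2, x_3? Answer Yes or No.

Counterexample: take x_1 = 0, x_2 = 0, x_3 = 0.
x_2 ∧ x_3 = 0 ∧ 0 = 0
x_1 ⊃ x_3 = 0 ⊃ 0 = 1
(x_2 ∧ x_3) ⊃ (x_1 ⊃ x_3) = 0 ⊃ 1 = 1
x_1 ⊃ x_1 = 0 ⊃ 0 = 1
((x_2 ∧ x_3) ⊃ (x_1 ⊃ x_3)) ∧ (x_1 ⊃ x_1) = 1 ∧ 1 = 1
x_1 ∧ x_3 = 0 ∧ 0 = 0
¬(x_1 ∧ x_3) = ¬0 = 1
¬¬(x_1 ∧ x_3) = ¬1 = 0
(((x_2 ∧ x_3) ⊃ (x_1 ⊃ x_3)) ∧ (x_1 ⊃ x_1)) ⊃ ¬¬(x_1 ∧ x_3) = 1 ⊃ 0 = 0
This gives 0, which is below 2/3.

No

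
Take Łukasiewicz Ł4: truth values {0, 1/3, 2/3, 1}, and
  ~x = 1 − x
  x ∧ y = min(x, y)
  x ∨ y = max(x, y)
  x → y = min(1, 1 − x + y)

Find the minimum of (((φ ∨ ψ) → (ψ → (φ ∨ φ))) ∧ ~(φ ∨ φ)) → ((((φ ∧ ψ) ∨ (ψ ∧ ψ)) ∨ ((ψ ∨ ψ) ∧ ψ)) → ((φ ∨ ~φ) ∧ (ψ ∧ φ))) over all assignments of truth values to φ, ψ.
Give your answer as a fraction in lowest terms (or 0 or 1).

2/3

Take φ = 0, ψ = 1/3:
φ ∨ ψ = 0 ∨ 1/3 = 1/3
φ ∨ φ = 0 ∨ 0 = 0
ψ → (φ ∨ φ) = 1/3 → 0 = 2/3
(φ ∨ ψ) → (ψ → (φ ∨ φ)) = 1/3 → 2/3 = 1
φ ∨ φ = 0 ∨ 0 = 0
~(φ ∨ φ) = ~0 = 1
((φ ∨ ψ) → (ψ → (φ ∨ φ))) ∧ ~(φ ∨ φ) = 1 ∧ 1 = 1
φ ∧ ψ = 0 ∧ 1/3 = 0
ψ ∧ ψ = 1/3 ∧ 1/3 = 1/3
(φ ∧ ψ) ∨ (ψ ∧ ψ) = 0 ∨ 1/3 = 1/3
ψ ∨ ψ = 1/3 ∨ 1/3 = 1/3
(ψ ∨ ψ) ∧ ψ = 1/3 ∧ 1/3 = 1/3
((φ ∧ ψ) ∨ (ψ ∧ ψ)) ∨ ((ψ ∨ ψ) ∧ ψ) = 1/3 ∨ 1/3 = 1/3
~φ = ~0 = 1
φ ∨ ~φ = 0 ∨ 1 = 1
ψ ∧ φ = 1/3 ∧ 0 = 0
(φ ∨ ~φ) ∧ (ψ ∧ φ) = 1 ∧ 0 = 0
(((φ ∧ ψ) ∨ (ψ ∧ ψ)) ∨ ((ψ ∨ ψ) ∧ ψ)) → ((φ ∨ ~φ) ∧ (ψ ∧ φ)) = 1/3 → 0 = 2/3
(((φ ∨ ψ) → (ψ → (φ ∨ φ))) ∧ ~(φ ∨ φ)) → ((((φ ∧ ψ) ∨ (ψ ∧ ψ)) ∨ ((ψ ∨ ψ) ∧ ψ)) → ((φ ∨ ~φ) ∧ (ψ ∧ φ))) = 1 → 2/3 = 2/3
No assignment yields a value below 2/3, so this is the minimum.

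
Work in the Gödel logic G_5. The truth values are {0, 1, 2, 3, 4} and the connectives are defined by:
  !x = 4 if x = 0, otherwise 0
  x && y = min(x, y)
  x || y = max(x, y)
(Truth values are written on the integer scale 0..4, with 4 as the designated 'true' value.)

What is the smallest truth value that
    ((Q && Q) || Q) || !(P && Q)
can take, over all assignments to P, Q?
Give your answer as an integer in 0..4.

Take P = 1, Q = 1:
Q && Q = 1 && 1 = 1
(Q && Q) || Q = 1 || 1 = 1
P && Q = 1 && 1 = 1
!(P && Q) = !1 = 0
((Q && Q) || Q) || !(P && Q) = 1 || 0 = 1
No assignment yields a value below 1, so this is the minimum.

1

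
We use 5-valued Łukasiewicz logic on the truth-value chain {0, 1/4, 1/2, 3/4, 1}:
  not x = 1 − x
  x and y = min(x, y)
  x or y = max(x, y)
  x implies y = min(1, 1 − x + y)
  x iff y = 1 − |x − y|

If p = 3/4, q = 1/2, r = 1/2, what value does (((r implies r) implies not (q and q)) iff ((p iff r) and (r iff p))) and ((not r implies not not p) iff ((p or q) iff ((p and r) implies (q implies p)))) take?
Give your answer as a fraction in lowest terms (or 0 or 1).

r implies r = 1/2 implies 1/2 = 1
q and q = 1/2 and 1/2 = 1/2
not (q and q) = not 1/2 = 1/2
(r implies r) implies not (q and q) = 1 implies 1/2 = 1/2
p iff r = 3/4 iff 1/2 = 3/4
r iff p = 1/2 iff 3/4 = 3/4
(p iff r) and (r iff p) = 3/4 and 3/4 = 3/4
((r implies r) implies not (q and q)) iff ((p iff r) and (r iff p)) = 1/2 iff 3/4 = 3/4
not r = not 1/2 = 1/2
not p = not 3/4 = 1/4
not not p = not 1/4 = 3/4
not r implies not not p = 1/2 implies 3/4 = 1
p or q = 3/4 or 1/2 = 3/4
p and r = 3/4 and 1/2 = 1/2
q implies p = 1/2 implies 3/4 = 1
(p and r) implies (q implies p) = 1/2 implies 1 = 1
(p or q) iff ((p and r) implies (q implies p)) = 3/4 iff 1 = 3/4
(not r implies not not p) iff ((p or q) iff ((p and r) implies (q implies p))) = 1 iff 3/4 = 3/4
(((r implies r) implies not (q and q)) iff ((p iff r) and (r iff p))) and ((not r implies not not p) iff ((p or q) iff ((p and r) implies (q implies p)))) = 3/4 and 3/4 = 3/4

3/4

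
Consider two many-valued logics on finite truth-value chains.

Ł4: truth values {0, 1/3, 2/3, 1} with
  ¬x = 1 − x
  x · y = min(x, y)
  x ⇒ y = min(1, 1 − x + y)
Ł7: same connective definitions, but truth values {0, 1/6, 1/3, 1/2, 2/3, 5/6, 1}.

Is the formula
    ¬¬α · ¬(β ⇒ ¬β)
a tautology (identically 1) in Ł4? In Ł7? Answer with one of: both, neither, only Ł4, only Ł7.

neither

In Ł4: at α = 0, β = 0 the value is 0 — not a tautology.
In Ł7: at α = 0, β = 0 the value is 0 — not a tautology.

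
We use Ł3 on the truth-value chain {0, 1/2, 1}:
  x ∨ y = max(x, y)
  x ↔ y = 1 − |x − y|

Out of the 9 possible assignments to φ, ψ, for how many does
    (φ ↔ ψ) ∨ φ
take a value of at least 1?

φ = 0, ψ = 0 ↦ 1  ≥
φ = 0, ψ = 1/2 ↦ 1/2  <
φ = 0, ψ = 1 ↦ 0  <
φ = 1/2, ψ = 0 ↦ 1/2  <
φ = 1/2, ψ = 1/2 ↦ 1  ≥
φ = 1/2, ψ = 1 ↦ 1/2  <
φ = 1, ψ = 0 ↦ 1  ≥
φ = 1, ψ = 1/2 ↦ 1  ≥
φ = 1, ψ = 1 ↦ 1  ≥
So 5 of the 9 assignments meet the threshold.

5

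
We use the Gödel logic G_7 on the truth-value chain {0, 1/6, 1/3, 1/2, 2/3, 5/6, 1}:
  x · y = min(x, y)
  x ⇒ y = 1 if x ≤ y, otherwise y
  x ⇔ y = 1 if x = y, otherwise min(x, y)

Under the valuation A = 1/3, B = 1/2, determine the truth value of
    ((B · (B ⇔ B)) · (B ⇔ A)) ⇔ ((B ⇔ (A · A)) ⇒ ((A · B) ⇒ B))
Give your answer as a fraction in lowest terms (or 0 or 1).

B ⇔ B = 1/2 ⇔ 1/2 = 1
B · (B ⇔ B) = 1/2 · 1 = 1/2
B ⇔ A = 1/2 ⇔ 1/3 = 1/3
(B · (B ⇔ B)) · (B ⇔ A) = 1/2 · 1/3 = 1/3
A · A = 1/3 · 1/3 = 1/3
B ⇔ (A · A) = 1/2 ⇔ 1/3 = 1/3
A · B = 1/3 · 1/2 = 1/3
(A · B) ⇒ B = 1/3 ⇒ 1/2 = 1
(B ⇔ (A · A)) ⇒ ((A · B) ⇒ B) = 1/3 ⇒ 1 = 1
((B · (B ⇔ B)) · (B ⇔ A)) ⇔ ((B ⇔ (A · A)) ⇒ ((A · B) ⇒ B)) = 1/3 ⇔ 1 = 1/3

1/3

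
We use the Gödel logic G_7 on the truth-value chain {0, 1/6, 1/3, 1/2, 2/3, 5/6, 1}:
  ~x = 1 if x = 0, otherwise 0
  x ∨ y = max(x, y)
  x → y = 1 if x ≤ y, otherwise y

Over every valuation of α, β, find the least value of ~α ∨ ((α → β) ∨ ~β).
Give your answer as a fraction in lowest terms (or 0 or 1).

1/6

Take α = 1/3, β = 1/6:
~α = ~1/3 = 0
α → β = 1/3 → 1/6 = 1/6
~β = ~1/6 = 0
(α → β) ∨ ~β = 1/6 ∨ 0 = 1/6
~α ∨ ((α → β) ∨ ~β) = 0 ∨ 1/6 = 1/6
No assignment yields a value below 1/6, so this is the minimum.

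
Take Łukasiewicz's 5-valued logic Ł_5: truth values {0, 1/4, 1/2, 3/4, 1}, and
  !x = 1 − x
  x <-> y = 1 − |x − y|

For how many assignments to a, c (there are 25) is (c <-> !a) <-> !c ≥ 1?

value 1: 7 assignments (counts)
value 3/4: 7 assignments
value 1/2: 6 assignments
value 1/4: 3 assignments
value 0: 2 assignments
So 7 of the 25 assignments meet the threshold.

7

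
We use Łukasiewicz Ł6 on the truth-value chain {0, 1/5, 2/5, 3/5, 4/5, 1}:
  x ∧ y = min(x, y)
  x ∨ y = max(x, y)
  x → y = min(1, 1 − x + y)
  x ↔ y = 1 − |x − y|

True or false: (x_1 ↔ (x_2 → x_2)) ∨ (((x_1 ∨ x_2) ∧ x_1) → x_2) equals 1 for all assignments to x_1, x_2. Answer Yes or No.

Counterexample: take x_1 = 1/5, x_2 = 0.
x_2 → x_2 = 0 → 0 = 1
x_1 ↔ (x_2 → x_2) = 1/5 ↔ 1 = 1/5
x_1 ∨ x_2 = 1/5 ∨ 0 = 1/5
(x_1 ∨ x_2) ∧ x_1 = 1/5 ∧ 1/5 = 1/5
((x_1 ∨ x_2) ∧ x_1) → x_2 = 1/5 → 0 = 4/5
(x_1 ↔ (x_2 → x_2)) ∨ (((x_1 ∨ x_2) ∧ x_1) → x_2) = 1/5 ∨ 4/5 = 4/5
This gives 4/5 ≠ 1.

No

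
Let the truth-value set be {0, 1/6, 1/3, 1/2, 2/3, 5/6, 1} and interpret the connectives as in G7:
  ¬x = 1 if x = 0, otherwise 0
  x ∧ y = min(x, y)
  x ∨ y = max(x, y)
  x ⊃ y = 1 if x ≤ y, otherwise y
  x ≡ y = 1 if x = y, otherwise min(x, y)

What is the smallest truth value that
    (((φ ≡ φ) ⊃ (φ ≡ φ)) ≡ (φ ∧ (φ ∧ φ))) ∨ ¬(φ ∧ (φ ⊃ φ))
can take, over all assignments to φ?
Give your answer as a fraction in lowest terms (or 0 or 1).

1/6

Take φ = 1/6:
φ ≡ φ = 1/6 ≡ 1/6 = 1
φ ≡ φ = 1/6 ≡ 1/6 = 1
(φ ≡ φ) ⊃ (φ ≡ φ) = 1 ⊃ 1 = 1
φ ∧ φ = 1/6 ∧ 1/6 = 1/6
φ ∧ (φ ∧ φ) = 1/6 ∧ 1/6 = 1/6
((φ ≡ φ) ⊃ (φ ≡ φ)) ≡ (φ ∧ (φ ∧ φ)) = 1 ≡ 1/6 = 1/6
φ ⊃ φ = 1/6 ⊃ 1/6 = 1
φ ∧ (φ ⊃ φ) = 1/6 ∧ 1 = 1/6
¬(φ ∧ (φ ⊃ φ)) = ¬1/6 = 0
(((φ ≡ φ) ⊃ (φ ≡ φ)) ≡ (φ ∧ (φ ∧ φ))) ∨ ¬(φ ∧ (φ ⊃ φ)) = 1/6 ∨ 0 = 1/6
No assignment yields a value below 1/6, so this is the minimum.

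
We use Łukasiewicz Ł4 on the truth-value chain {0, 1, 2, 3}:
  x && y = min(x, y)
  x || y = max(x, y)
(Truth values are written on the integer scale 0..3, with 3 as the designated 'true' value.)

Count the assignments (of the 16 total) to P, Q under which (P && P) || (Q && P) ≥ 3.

4

P = 0, Q = 0 ↦ 0  <
P = 0, Q = 1 ↦ 0  <
P = 0, Q = 2 ↦ 0  <
P = 0, Q = 3 ↦ 0  <
P = 1, Q = 0 ↦ 1  <
P = 1, Q = 1 ↦ 1  <
P = 1, Q = 2 ↦ 1  <
P = 1, Q = 3 ↦ 1  <
P = 2, Q = 0 ↦ 2  <
P = 2, Q = 1 ↦ 2  <
P = 2, Q = 2 ↦ 2  <
P = 2, Q = 3 ↦ 2  <
P = 3, Q = 0 ↦ 3  ≥
P = 3, Q = 1 ↦ 3  ≥
P = 3, Q = 2 ↦ 3  ≥
P = 3, Q = 3 ↦ 3  ≥
So 4 of the 16 assignments meet the threshold.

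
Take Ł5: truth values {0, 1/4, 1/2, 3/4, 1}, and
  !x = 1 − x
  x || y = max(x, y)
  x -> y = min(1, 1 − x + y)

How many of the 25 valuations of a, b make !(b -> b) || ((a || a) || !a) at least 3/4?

20

value 1: 10 assignments (counts)
value 3/4: 10 assignments (counts)
value 1/2: 5 assignments
So 20 of the 25 assignments meet the threshold.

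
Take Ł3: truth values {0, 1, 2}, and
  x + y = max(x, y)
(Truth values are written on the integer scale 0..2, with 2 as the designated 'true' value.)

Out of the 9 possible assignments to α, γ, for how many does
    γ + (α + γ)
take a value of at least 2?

α = 0, γ = 0 ↦ 0  <
α = 0, γ = 1 ↦ 1  <
α = 0, γ = 2 ↦ 2  ≥
α = 1, γ = 0 ↦ 1  <
α = 1, γ = 1 ↦ 1  <
α = 1, γ = 2 ↦ 2  ≥
α = 2, γ = 0 ↦ 2  ≥
α = 2, γ = 1 ↦ 2  ≥
α = 2, γ = 2 ↦ 2  ≥
So 5 of the 9 assignments meet the threshold.

5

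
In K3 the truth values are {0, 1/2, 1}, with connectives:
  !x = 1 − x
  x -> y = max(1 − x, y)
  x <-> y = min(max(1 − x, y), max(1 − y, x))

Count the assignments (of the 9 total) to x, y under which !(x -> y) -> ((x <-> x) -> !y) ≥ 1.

7

x = 0, y = 0 ↦ 1  ≥
x = 0, y = 1/2 ↦ 1  ≥
x = 0, y = 1 ↦ 1  ≥
x = 1/2, y = 0 ↦ 1  ≥
x = 1/2, y = 1/2 ↦ 1/2  <
x = 1/2, y = 1 ↦ 1  ≥
x = 1, y = 0 ↦ 1  ≥
x = 1, y = 1/2 ↦ 1/2  <
x = 1, y = 1 ↦ 1  ≥
So 7 of the 9 assignments meet the threshold.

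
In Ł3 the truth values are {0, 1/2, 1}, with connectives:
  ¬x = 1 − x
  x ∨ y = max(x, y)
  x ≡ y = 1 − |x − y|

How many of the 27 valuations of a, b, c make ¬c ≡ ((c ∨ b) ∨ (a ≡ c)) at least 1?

value 1: 9 assignments (counts)
value 1/2: 8 assignments
value 0: 10 assignments
So 9 of the 27 assignments meet the threshold.

9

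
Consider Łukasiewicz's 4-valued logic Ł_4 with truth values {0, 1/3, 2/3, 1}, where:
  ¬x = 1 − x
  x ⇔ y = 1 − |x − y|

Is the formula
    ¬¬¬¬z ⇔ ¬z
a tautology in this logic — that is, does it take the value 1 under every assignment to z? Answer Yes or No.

No

Counterexample: take z = 0.
¬z = ¬0 = 1
¬¬z = ¬1 = 0
¬¬¬z = ¬0 = 1
¬¬¬¬z = ¬1 = 0
¬z = ¬0 = 1
¬¬¬¬z ⇔ ¬z = 0 ⇔ 1 = 0
This gives 0 ≠ 1.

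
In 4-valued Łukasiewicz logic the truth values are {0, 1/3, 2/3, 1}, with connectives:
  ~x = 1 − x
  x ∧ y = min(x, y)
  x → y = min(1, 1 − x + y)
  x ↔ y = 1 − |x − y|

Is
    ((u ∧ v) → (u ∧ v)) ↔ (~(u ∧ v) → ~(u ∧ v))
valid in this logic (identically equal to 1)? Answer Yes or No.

u = 0, v = 0 ↦ 1
u = 0, v = 1/3 ↦ 1
u = 0, v = 2/3 ↦ 1
u = 0, v = 1 ↦ 1
u = 1/3, v = 0 ↦ 1
u = 1/3, v = 1/3 ↦ 1
u = 1/3, v = 2/3 ↦ 1
u = 1/3, v = 1 ↦ 1
u = 2/3, v = 0 ↦ 1
u = 2/3, v = 1/3 ↦ 1
u = 2/3, v = 2/3 ↦ 1
u = 2/3, v = 1 ↦ 1
u = 1, v = 0 ↦ 1
u = 1, v = 1/3 ↦ 1
u = 1, v = 2/3 ↦ 1
u = 1, v = 1 ↦ 1
Every assignment gives a value ≥ 1.

Yes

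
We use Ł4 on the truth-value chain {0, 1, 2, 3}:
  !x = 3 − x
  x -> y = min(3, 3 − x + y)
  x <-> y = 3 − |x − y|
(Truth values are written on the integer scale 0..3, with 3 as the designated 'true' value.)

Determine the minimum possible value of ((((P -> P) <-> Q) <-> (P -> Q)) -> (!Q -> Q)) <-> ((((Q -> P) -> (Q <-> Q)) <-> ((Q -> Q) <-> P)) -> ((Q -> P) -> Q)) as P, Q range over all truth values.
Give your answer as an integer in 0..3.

2

Take P = 2, Q = 1:
P -> P = 2 -> 2 = 3
(P -> P) <-> Q = 3 <-> 1 = 1
P -> Q = 2 -> 1 = 2
((P -> P) <-> Q) <-> (P -> Q) = 1 <-> 2 = 2
!Q = !1 = 2
!Q -> Q = 2 -> 1 = 2
(((P -> P) <-> Q) <-> (P -> Q)) -> (!Q -> Q) = 2 -> 2 = 3
Q -> P = 1 -> 2 = 3
Q <-> Q = 1 <-> 1 = 3
(Q -> P) -> (Q <-> Q) = 3 -> 3 = 3
Q -> Q = 1 -> 1 = 3
(Q -> Q) <-> P = 3 <-> 2 = 2
((Q -> P) -> (Q <-> Q)) <-> ((Q -> Q) <-> P) = 3 <-> 2 = 2
Q -> P = 1 -> 2 = 3
(Q -> P) -> Q = 3 -> 1 = 1
(((Q -> P) -> (Q <-> Q)) <-> ((Q -> Q) <-> P)) -> ((Q -> P) -> Q) = 2 -> 1 = 2
((((P -> P) <-> Q) <-> (P -> Q)) -> (!Q -> Q)) <-> ((((Q -> P) -> (Q <-> Q)) <-> ((Q -> Q) <-> P)) -> ((Q -> P) -> Q)) = 3 <-> 2 = 2
No assignment yields a value below 2, so this is the minimum.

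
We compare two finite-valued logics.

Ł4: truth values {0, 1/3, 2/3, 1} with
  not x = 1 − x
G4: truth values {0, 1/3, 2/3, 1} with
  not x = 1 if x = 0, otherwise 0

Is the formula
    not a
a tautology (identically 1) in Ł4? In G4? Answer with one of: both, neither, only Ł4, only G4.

neither

In Ł4: at a = 1/3 the value is 2/3 — not a tautology.
In G4: at a = 1/3 the value is 0 — not a tautology.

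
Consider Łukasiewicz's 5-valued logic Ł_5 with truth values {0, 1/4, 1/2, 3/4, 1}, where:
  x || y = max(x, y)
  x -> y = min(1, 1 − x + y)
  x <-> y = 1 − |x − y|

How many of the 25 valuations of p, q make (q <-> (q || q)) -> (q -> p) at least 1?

15

value 1: 15 assignments (counts)
value 3/4: 4 assignments
value 1/2: 3 assignments
value 1/4: 2 assignments
value 0: 1 assignment
So 15 of the 25 assignments meet the threshold.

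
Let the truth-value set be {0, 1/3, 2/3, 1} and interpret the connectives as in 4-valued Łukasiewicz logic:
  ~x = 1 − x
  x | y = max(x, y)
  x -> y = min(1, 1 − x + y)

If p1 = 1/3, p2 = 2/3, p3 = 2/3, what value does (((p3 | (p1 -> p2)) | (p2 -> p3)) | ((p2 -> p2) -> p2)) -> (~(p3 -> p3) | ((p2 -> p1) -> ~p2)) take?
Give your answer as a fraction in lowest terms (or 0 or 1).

2/3

p1 -> p2 = 1/3 -> 2/3 = 1
p3 | (p1 -> p2) = 2/3 | 1 = 1
p2 -> p3 = 2/3 -> 2/3 = 1
(p3 | (p1 -> p2)) | (p2 -> p3) = 1 | 1 = 1
p2 -> p2 = 2/3 -> 2/3 = 1
(p2 -> p2) -> p2 = 1 -> 2/3 = 2/3
((p3 | (p1 -> p2)) | (p2 -> p3)) | ((p2 -> p2) -> p2) = 1 | 2/3 = 1
p3 -> p3 = 2/3 -> 2/3 = 1
~(p3 -> p3) = ~1 = 0
p2 -> p1 = 2/3 -> 1/3 = 2/3
~p2 = ~2/3 = 1/3
(p2 -> p1) -> ~p2 = 2/3 -> 1/3 = 2/3
~(p3 -> p3) | ((p2 -> p1) -> ~p2) = 0 | 2/3 = 2/3
(((p3 | (p1 -> p2)) | (p2 -> p3)) | ((p2 -> p2) -> p2)) -> (~(p3 -> p3) | ((p2 -> p1) -> ~p2)) = 1 -> 2/3 = 2/3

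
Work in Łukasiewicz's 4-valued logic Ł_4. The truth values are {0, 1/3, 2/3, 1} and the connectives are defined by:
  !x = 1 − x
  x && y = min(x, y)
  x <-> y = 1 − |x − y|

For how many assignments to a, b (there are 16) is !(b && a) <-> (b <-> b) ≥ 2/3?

12

a = 0, b = 0 ↦ 1  ≥
a = 0, b = 1/3 ↦ 1  ≥
a = 0, b = 2/3 ↦ 1  ≥
a = 0, b = 1 ↦ 1  ≥
a = 1/3, b = 0 ↦ 1  ≥
a = 1/3, b = 1/3 ↦ 2/3  ≥
a = 1/3, b = 2/3 ↦ 2/3  ≥
a = 1/3, b = 1 ↦ 2/3  ≥
a = 2/3, b = 0 ↦ 1  ≥
a = 2/3, b = 1/3 ↦ 2/3  ≥
a = 2/3, b = 2/3 ↦ 1/3  <
a = 2/3, b = 1 ↦ 1/3  <
a = 1, b = 0 ↦ 1  ≥
a = 1, b = 1/3 ↦ 2/3  ≥
a = 1, b = 2/3 ↦ 1/3  <
a = 1, b = 1 ↦ 0  <
So 12 of the 16 assignments meet the threshold.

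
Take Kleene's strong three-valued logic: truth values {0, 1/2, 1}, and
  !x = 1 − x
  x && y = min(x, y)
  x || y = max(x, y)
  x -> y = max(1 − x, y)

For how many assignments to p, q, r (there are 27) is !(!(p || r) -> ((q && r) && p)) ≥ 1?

3

value 1: 3 assignments (counts)
value 1/2: 9 assignments
value 0: 15 assignments
So 3 of the 27 assignments meet the threshold.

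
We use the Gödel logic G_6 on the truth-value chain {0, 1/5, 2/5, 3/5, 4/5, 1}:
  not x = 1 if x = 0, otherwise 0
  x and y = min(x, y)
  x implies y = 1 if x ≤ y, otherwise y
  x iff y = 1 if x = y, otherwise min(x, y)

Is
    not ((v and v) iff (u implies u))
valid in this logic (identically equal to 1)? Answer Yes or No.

Counterexample: take u = 0, v = 1/5.
v and v = 1/5 and 1/5 = 1/5
u implies u = 0 implies 0 = 1
(v and v) iff (u implies u) = 1/5 iff 1 = 1/5
not ((v and v) iff (u implies u)) = not 1/5 = 0
This gives 0 ≠ 1.

No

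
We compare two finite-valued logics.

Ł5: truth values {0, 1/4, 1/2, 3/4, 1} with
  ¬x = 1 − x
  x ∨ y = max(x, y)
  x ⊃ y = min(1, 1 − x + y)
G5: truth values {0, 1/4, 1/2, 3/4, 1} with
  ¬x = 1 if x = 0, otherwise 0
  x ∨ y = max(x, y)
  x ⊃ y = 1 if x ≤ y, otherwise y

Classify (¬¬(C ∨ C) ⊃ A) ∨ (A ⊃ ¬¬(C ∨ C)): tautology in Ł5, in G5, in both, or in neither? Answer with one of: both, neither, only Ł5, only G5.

In Ł5: every assignment gives 1 — tautology.
In G5: every assignment gives 1 — tautology.

both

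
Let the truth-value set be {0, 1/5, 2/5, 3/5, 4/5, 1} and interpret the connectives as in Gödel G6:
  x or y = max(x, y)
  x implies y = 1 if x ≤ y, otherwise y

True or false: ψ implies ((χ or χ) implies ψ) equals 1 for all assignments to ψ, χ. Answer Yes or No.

Yes

At ψ = 2/5, χ = 1/5, for instance:
χ or χ = 1/5 or 1/5 = 1/5
(χ or χ) implies ψ = 1/5 implies 2/5 = 1
ψ implies ((χ or χ) implies ψ) = 2/5 implies 1 = 1
and checking the remaining 35 assignments likewise gives ≥ 1 in every case.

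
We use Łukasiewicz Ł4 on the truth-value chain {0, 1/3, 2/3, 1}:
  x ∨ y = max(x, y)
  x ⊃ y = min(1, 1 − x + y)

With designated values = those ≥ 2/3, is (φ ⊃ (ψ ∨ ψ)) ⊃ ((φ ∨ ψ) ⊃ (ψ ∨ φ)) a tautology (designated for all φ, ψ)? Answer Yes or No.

φ = 0, ψ = 0 ↦ 1
φ = 0, ψ = 1/3 ↦ 1
φ = 0, ψ = 2/3 ↦ 1
φ = 0, ψ = 1 ↦ 1
φ = 1/3, ψ = 0 ↦ 1
φ = 1/3, ψ = 1/3 ↦ 1
φ = 1/3, ψ = 2/3 ↦ 1
φ = 1/3, ψ = 1 ↦ 1
φ = 2/3, ψ = 0 ↦ 1
φ = 2/3, ψ = 1/3 ↦ 1
φ = 2/3, ψ = 2/3 ↦ 1
φ = 2/3, ψ = 1 ↦ 1
φ = 1, ψ = 0 ↦ 1
φ = 1, ψ = 1/3 ↦ 1
φ = 1, ψ = 2/3 ↦ 1
φ = 1, ψ = 1 ↦ 1
Every assignment gives a value ≥ 2/3.

Yes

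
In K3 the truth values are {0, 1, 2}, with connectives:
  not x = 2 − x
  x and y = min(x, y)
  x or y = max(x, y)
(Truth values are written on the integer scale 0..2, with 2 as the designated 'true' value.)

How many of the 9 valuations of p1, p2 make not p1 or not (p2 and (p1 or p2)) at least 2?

5

p1 = 0, p2 = 0 ↦ 2  ≥
p1 = 0, p2 = 1 ↦ 2  ≥
p1 = 0, p2 = 2 ↦ 2  ≥
p1 = 1, p2 = 0 ↦ 2  ≥
p1 = 1, p2 = 1 ↦ 1  <
p1 = 1, p2 = 2 ↦ 1  <
p1 = 2, p2 = 0 ↦ 2  ≥
p1 = 2, p2 = 1 ↦ 1  <
p1 = 2, p2 = 2 ↦ 0  <
So 5 of the 9 assignments meet the threshold.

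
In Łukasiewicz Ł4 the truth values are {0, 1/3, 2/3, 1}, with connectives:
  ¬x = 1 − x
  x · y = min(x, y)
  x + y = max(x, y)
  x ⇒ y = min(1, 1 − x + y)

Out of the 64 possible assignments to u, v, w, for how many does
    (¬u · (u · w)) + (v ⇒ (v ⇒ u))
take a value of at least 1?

value 1: 48 assignments (counts)
value 2/3: 8 assignments
value 1/3: 4 assignments
value 0: 4 assignments
So 48 of the 64 assignments meet the threshold.

48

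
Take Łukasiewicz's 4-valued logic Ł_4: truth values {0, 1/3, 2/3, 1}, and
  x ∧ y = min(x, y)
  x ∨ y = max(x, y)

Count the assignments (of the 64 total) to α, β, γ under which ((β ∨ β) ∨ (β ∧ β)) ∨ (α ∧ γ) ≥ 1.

value 1: 19 assignments (counts)
value 2/3: 21 assignments
value 1/3: 17 assignments
value 0: 7 assignments
So 19 of the 64 assignments meet the threshold.

19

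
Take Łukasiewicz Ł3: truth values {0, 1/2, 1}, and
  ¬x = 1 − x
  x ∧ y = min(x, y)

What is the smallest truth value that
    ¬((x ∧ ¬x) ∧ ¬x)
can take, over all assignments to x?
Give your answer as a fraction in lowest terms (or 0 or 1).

Take x = 1/2:
¬x = ¬1/2 = 1/2
x ∧ ¬x = 1/2 ∧ 1/2 = 1/2
¬x = ¬1/2 = 1/2
(x ∧ ¬x) ∧ ¬x = 1/2 ∧ 1/2 = 1/2
¬((x ∧ ¬x) ∧ ¬x) = ¬1/2 = 1/2
No assignment yields a value below 1/2, so this is the minimum.

1/2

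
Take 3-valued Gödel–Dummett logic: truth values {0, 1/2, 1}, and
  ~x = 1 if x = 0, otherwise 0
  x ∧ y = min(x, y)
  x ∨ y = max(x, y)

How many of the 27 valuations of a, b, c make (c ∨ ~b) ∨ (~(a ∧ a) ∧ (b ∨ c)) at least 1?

17

value 1: 17 assignments (counts)
value 1/2: 6 assignments
value 0: 4 assignments
So 17 of the 27 assignments meet the threshold.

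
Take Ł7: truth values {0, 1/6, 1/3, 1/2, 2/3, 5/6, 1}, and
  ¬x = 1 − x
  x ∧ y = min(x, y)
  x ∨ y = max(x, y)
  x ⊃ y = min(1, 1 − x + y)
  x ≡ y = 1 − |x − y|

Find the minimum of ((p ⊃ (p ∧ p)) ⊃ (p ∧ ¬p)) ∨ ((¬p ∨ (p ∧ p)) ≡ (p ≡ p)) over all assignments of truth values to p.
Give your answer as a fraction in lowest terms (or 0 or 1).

1/2

Take p = 1/2:
p ∧ p = 1/2 ∧ 1/2 = 1/2
p ⊃ (p ∧ p) = 1/2 ⊃ 1/2 = 1
¬p = ¬1/2 = 1/2
p ∧ ¬p = 1/2 ∧ 1/2 = 1/2
(p ⊃ (p ∧ p)) ⊃ (p ∧ ¬p) = 1 ⊃ 1/2 = 1/2
¬p = ¬1/2 = 1/2
p ∧ p = 1/2 ∧ 1/2 = 1/2
¬p ∨ (p ∧ p) = 1/2 ∨ 1/2 = 1/2
p ≡ p = 1/2 ≡ 1/2 = 1
(¬p ∨ (p ∧ p)) ≡ (p ≡ p) = 1/2 ≡ 1 = 1/2
((p ⊃ (p ∧ p)) ⊃ (p ∧ ¬p)) ∨ ((¬p ∨ (p ∧ p)) ≡ (p ≡ p)) = 1/2 ∨ 1/2 = 1/2
No assignment yields a value below 1/2, so this is the minimum.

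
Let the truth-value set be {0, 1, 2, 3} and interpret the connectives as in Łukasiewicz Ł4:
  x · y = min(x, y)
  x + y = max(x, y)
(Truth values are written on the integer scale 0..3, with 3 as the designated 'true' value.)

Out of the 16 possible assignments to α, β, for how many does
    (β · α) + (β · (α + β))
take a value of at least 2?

8

α = 0, β = 0 ↦ 0  <
α = 0, β = 1 ↦ 1  <
α = 0, β = 2 ↦ 2  ≥
α = 0, β = 3 ↦ 3  ≥
α = 1, β = 0 ↦ 0  <
α = 1, β = 1 ↦ 1  <
α = 1, β = 2 ↦ 2  ≥
α = 1, β = 3 ↦ 3  ≥
α = 2, β = 0 ↦ 0  <
α = 2, β = 1 ↦ 1  <
α = 2, β = 2 ↦ 2  ≥
α = 2, β = 3 ↦ 3  ≥
α = 3, β = 0 ↦ 0  <
α = 3, β = 1 ↦ 1  <
α = 3, β = 2 ↦ 2  ≥
α = 3, β = 3 ↦ 3  ≥
So 8 of the 16 assignments meet the threshold.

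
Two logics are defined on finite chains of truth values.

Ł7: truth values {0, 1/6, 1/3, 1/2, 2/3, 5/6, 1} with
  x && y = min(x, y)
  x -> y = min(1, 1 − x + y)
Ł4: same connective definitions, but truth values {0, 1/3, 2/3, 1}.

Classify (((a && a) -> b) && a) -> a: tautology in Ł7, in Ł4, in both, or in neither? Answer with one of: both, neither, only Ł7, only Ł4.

In Ł7: every assignment gives 1 — tautology.
In Ł4: every assignment gives 1 — tautology.

both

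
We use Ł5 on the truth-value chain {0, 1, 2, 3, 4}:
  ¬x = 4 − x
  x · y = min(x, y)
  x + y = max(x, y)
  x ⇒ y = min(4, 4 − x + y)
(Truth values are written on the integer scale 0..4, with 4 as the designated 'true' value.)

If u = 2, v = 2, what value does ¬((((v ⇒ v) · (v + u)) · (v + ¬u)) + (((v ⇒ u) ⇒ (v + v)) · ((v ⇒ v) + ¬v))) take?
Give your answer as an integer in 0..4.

2

v ⇒ v = 2 ⇒ 2 = 4
v + u = 2 + 2 = 2
(v ⇒ v) · (v + u) = 4 · 2 = 2
¬u = ¬2 = 2
v + ¬u = 2 + 2 = 2
((v ⇒ v) · (v + u)) · (v + ¬u) = 2 · 2 = 2
v ⇒ u = 2 ⇒ 2 = 4
v + v = 2 + 2 = 2
(v ⇒ u) ⇒ (v + v) = 4 ⇒ 2 = 2
v ⇒ v = 2 ⇒ 2 = 4
¬v = ¬2 = 2
(v ⇒ v) + ¬v = 4 + 2 = 4
((v ⇒ u) ⇒ (v + v)) · ((v ⇒ v) + ¬v) = 2 · 4 = 2
(((v ⇒ v) · (v + u)) · (v + ¬u)) + (((v ⇒ u) ⇒ (v + v)) · ((v ⇒ v) + ¬v)) = 2 + 2 = 2
¬((((v ⇒ v) · (v + u)) · (v + ¬u)) + (((v ⇒ u) ⇒ (v + v)) · ((v ⇒ v) + ¬v))) = ¬2 = 2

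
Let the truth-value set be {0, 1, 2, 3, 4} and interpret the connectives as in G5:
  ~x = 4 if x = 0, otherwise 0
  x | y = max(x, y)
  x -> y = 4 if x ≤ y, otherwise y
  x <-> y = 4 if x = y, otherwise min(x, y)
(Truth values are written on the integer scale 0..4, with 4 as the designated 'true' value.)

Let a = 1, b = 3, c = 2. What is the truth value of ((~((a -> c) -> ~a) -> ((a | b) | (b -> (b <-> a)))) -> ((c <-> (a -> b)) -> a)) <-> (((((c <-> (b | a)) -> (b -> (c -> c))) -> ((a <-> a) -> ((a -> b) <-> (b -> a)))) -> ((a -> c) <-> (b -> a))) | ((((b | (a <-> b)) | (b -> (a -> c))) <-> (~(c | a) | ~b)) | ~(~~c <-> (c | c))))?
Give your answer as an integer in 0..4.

1

a -> c = 1 -> 2 = 4
~a = ~1 = 0
(a -> c) -> ~a = 4 -> 0 = 0
~((a -> c) -> ~a) = ~0 = 4
a | b = 1 | 3 = 3
b <-> a = 3 <-> 1 = 1
b -> (b <-> a) = 3 -> 1 = 1
(a | b) | (b -> (b <-> a)) = 3 | 1 = 3
~((a -> c) -> ~a) -> ((a | b) | (b -> (b <-> a))) = 4 -> 3 = 3
a -> b = 1 -> 3 = 4
c <-> (a -> b) = 2 <-> 4 = 2
(c <-> (a -> b)) -> a = 2 -> 1 = 1
(~((a -> c) -> ~a) -> ((a | b) | (b -> (b <-> a)))) -> ((c <-> (a -> b)) -> a) = 3 -> 1 = 1
b | a = 3 | 1 = 3
c <-> (b | a) = 2 <-> 3 = 2
c -> c = 2 -> 2 = 4
b -> (c -> c) = 3 -> 4 = 4
(c <-> (b | a)) -> (b -> (c -> c)) = 2 -> 4 = 4
a <-> a = 1 <-> 1 = 4
a -> b = 1 -> 3 = 4
b -> a = 3 -> 1 = 1
(a -> b) <-> (b -> a) = 4 <-> 1 = 1
(a <-> a) -> ((a -> b) <-> (b -> a)) = 4 -> 1 = 1
((c <-> (b | a)) -> (b -> (c -> c))) -> ((a <-> a) -> ((a -> b) <-> (b -> a))) = 4 -> 1 = 1
a -> c = 1 -> 2 = 4
b -> a = 3 -> 1 = 1
(a -> c) <-> (b -> a) = 4 <-> 1 = 1
(((c <-> (b | a)) -> (b -> (c -> c))) -> ((a <-> a) -> ((a -> b) <-> (b -> a)))) -> ((a -> c) <-> (b -> a)) = 1 -> 1 = 4
a <-> b = 1 <-> 3 = 1
b | (a <-> b) = 3 | 1 = 3
a -> c = 1 -> 2 = 4
b -> (a -> c) = 3 -> 4 = 4
(b | (a <-> b)) | (b -> (a -> c)) = 3 | 4 = 4
c | a = 2 | 1 = 2
~(c | a) = ~2 = 0
~b = ~3 = 0
~(c | a) | ~b = 0 | 0 = 0
((b | (a <-> b)) | (b -> (a -> c))) <-> (~(c | a) | ~b) = 4 <-> 0 = 0
~c = ~2 = 0
~~c = ~0 = 4
c | c = 2 | 2 = 2
~~c <-> (c | c) = 4 <-> 2 = 2
~(~~c <-> (c | c)) = ~2 = 0
(((b | (a <-> b)) | (b -> (a -> c))) <-> (~(c | a) | ~b)) | ~(~~c <-> (c | c)) = 0 | 0 = 0
((((c <-> (b | a)) -> (b -> (c -> c))) -> ((a <-> a) -> ((a -> b) <-> (b -> a)))) -> ((a -> c) <-> (b -> a))) | ((((b | (a <-> b)) | (b -> (a -> c))) <-> (~(c | a) | ~b)) | ~(~~c <-> (c | c))) = 4 | 0 = 4
((~((a -> c) -> ~a) -> ((a | b) | (b -> (b <-> a)))) -> ((c <-> (a -> b)) -> a)) <-> (((((c <-> (b | a)) -> (b -> (c -> c))) -> ((a <-> a) -> ((a -> b) <-> (b -> a)))) -> ((a -> c) <-> (b -> a))) | ((((b | (a <-> b)) | (b -> (a -> c))) <-> (~(c | a) | ~b)) | ~(~~c <-> (c | c)))) = 1 <-> 4 = 1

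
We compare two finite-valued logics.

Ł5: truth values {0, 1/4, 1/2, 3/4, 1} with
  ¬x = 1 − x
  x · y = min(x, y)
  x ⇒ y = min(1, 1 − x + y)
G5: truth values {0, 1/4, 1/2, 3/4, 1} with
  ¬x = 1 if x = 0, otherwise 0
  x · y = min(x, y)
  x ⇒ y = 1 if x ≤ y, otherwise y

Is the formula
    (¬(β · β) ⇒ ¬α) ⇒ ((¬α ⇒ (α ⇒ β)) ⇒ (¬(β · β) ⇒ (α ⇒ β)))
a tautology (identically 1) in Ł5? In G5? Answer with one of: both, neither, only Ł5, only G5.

In Ł5: every assignment gives 1 — tautology.
In G5: every assignment gives 1 — tautology.

both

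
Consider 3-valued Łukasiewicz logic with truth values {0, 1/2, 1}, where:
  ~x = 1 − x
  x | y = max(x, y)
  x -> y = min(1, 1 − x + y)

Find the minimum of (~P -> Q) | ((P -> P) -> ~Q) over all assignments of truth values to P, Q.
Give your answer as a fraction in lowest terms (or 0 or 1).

Take P = 0, Q = 1/2:
~P = ~0 = 1
~P -> Q = 1 -> 1/2 = 1/2
P -> P = 0 -> 0 = 1
~Q = ~1/2 = 1/2
(P -> P) -> ~Q = 1 -> 1/2 = 1/2
(~P -> Q) | ((P -> P) -> ~Q) = 1/2 | 1/2 = 1/2
No assignment yields a value below 1/2, so this is the minimum.

1/2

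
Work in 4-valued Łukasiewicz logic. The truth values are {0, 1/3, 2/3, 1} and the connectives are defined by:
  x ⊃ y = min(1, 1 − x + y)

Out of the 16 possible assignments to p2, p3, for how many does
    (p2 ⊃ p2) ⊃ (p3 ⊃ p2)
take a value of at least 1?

10

p2 = 0, p3 = 0 ↦ 1  ≥
p2 = 0, p3 = 1/3 ↦ 2/3  <
p2 = 0, p3 = 2/3 ↦ 1/3  <
p2 = 0, p3 = 1 ↦ 0  <
p2 = 1/3, p3 = 0 ↦ 1  ≥
p2 = 1/3, p3 = 1/3 ↦ 1  ≥
p2 = 1/3, p3 = 2/3 ↦ 2/3  <
p2 = 1/3, p3 = 1 ↦ 1/3  <
p2 = 2/3, p3 = 0 ↦ 1  ≥
p2 = 2/3, p3 = 1/3 ↦ 1  ≥
p2 = 2/3, p3 = 2/3 ↦ 1  ≥
p2 = 2/3, p3 = 1 ↦ 2/3  <
p2 = 1, p3 = 0 ↦ 1  ≥
p2 = 1, p3 = 1/3 ↦ 1  ≥
p2 = 1, p3 = 2/3 ↦ 1  ≥
p2 = 1, p3 = 1 ↦ 1  ≥
So 10 of the 16 assignments meet the threshold.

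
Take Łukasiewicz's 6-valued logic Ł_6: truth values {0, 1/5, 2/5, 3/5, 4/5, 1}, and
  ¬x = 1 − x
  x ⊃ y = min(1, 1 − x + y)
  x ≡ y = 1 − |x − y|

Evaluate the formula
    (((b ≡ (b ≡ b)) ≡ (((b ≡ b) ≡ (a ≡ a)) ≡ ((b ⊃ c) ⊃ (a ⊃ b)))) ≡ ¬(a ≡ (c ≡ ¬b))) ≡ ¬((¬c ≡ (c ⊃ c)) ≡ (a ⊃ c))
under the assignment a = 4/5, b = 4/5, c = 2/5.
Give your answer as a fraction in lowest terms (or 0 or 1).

b ≡ b = 4/5 ≡ 4/5 = 1
b ≡ (b ≡ b) = 4/5 ≡ 1 = 4/5
b ≡ b = 4/5 ≡ 4/5 = 1
a ≡ a = 4/5 ≡ 4/5 = 1
(b ≡ b) ≡ (a ≡ a) = 1 ≡ 1 = 1
b ⊃ c = 4/5 ⊃ 2/5 = 3/5
a ⊃ b = 4/5 ⊃ 4/5 = 1
(b ⊃ c) ⊃ (a ⊃ b) = 3/5 ⊃ 1 = 1
((b ≡ b) ≡ (a ≡ a)) ≡ ((b ⊃ c) ⊃ (a ⊃ b)) = 1 ≡ 1 = 1
(b ≡ (b ≡ b)) ≡ (((b ≡ b) ≡ (a ≡ a)) ≡ ((b ⊃ c) ⊃ (a ⊃ b))) = 4/5 ≡ 1 = 4/5
¬b = ¬4/5 = 1/5
c ≡ ¬b = 2/5 ≡ 1/5 = 4/5
a ≡ (c ≡ ¬b) = 4/5 ≡ 4/5 = 1
¬(a ≡ (c ≡ ¬b)) = ¬1 = 0
((b ≡ (b ≡ b)) ≡ (((b ≡ b) ≡ (a ≡ a)) ≡ ((b ⊃ c) ⊃ (a ⊃ b)))) ≡ ¬(a ≡ (c ≡ ¬b)) = 4/5 ≡ 0 = 1/5
¬c = ¬2/5 = 3/5
c ⊃ c = 2/5 ⊃ 2/5 = 1
¬c ≡ (c ⊃ c) = 3/5 ≡ 1 = 3/5
a ⊃ c = 4/5 ⊃ 2/5 = 3/5
(¬c ≡ (c ⊃ c)) ≡ (a ⊃ c) = 3/5 ≡ 3/5 = 1
¬((¬c ≡ (c ⊃ c)) ≡ (a ⊃ c)) = ¬1 = 0
(((b ≡ (b ≡ b)) ≡ (((b ≡ b) ≡ (a ≡ a)) ≡ ((b ⊃ c) ⊃ (a ⊃ b)))) ≡ ¬(a ≡ (c ≡ ¬b))) ≡ ¬((¬c ≡ (c ⊃ c)) ≡ (a ⊃ c)) = 1/5 ≡ 0 = 4/5

4/5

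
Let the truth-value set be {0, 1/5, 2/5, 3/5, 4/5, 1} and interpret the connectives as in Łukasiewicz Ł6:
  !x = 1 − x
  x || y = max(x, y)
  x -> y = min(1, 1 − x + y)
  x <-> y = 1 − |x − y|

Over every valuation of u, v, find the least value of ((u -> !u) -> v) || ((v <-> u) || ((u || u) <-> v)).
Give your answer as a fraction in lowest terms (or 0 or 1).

2/5

Take u = 3/5, v = 0:
!u = !3/5 = 2/5
u -> !u = 3/5 -> 2/5 = 4/5
(u -> !u) -> v = 4/5 -> 0 = 1/5
v <-> u = 0 <-> 3/5 = 2/5
u || u = 3/5 || 3/5 = 3/5
(u || u) <-> v = 3/5 <-> 0 = 2/5
(v <-> u) || ((u || u) <-> v) = 2/5 || 2/5 = 2/5
((u -> !u) -> v) || ((v <-> u) || ((u || u) <-> v)) = 1/5 || 2/5 = 2/5
No assignment yields a value below 2/5, so this is the minimum.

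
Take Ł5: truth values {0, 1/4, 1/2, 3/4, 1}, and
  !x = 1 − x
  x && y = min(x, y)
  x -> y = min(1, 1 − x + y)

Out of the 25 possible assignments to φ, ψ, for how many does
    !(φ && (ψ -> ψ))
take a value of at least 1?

value 1: 5 assignments (counts)
value 3/4: 5 assignments
value 1/2: 5 assignments
value 1/4: 5 assignments
value 0: 5 assignments
So 5 of the 25 assignments meet the threshold.

5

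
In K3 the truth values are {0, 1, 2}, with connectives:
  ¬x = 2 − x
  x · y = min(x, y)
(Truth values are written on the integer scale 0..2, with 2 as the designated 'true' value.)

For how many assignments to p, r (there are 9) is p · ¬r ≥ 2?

1

p = 0, r = 0 ↦ 0  <
p = 0, r = 1 ↦ 0  <
p = 0, r = 2 ↦ 0  <
p = 1, r = 0 ↦ 1  <
p = 1, r = 1 ↦ 1  <
p = 1, r = 2 ↦ 0  <
p = 2, r = 0 ↦ 2  ≥
p = 2, r = 1 ↦ 1  <
p = 2, r = 2 ↦ 0  <
So 1 of the 9 assignments meets the threshold.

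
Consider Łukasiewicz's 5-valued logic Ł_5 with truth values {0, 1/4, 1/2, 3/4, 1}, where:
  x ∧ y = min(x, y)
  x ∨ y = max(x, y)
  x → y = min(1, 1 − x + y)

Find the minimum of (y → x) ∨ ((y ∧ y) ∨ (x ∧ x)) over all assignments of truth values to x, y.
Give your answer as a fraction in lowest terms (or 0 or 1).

1/2

Take x = 0, y = 1/2:
y → x = 1/2 → 0 = 1/2
y ∧ y = 1/2 ∧ 1/2 = 1/2
x ∧ x = 0 ∧ 0 = 0
(y ∧ y) ∨ (x ∧ x) = 1/2 ∨ 0 = 1/2
(y → x) ∨ ((y ∧ y) ∨ (x ∧ x)) = 1/2 ∨ 1/2 = 1/2
No assignment yields a value below 1/2, so this is the minimum.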